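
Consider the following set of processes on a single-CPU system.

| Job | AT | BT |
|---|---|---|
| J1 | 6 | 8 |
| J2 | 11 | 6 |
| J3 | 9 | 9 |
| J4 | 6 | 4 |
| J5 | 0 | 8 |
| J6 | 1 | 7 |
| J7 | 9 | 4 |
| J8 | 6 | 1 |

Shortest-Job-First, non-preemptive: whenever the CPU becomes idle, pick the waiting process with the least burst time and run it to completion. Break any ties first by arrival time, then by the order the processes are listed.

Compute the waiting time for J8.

Gantt: | J5 0-8 | J8 8-9 | J4 9-13 | J7 13-17 | J2 17-23 | J6 23-30 | J1 30-38 | J3 38-47 |
Completion: J1=38  J2=23  J3=47  J4=13  J5=8  J6=30  J7=17  J8=9
Turnaround (C−A): J1=32  J2=12  J3=38  J4=7  J5=8  J6=29  J7=8  J8=3
Waiting(J8) = turnaround − burst = 3 − 1 = 2

2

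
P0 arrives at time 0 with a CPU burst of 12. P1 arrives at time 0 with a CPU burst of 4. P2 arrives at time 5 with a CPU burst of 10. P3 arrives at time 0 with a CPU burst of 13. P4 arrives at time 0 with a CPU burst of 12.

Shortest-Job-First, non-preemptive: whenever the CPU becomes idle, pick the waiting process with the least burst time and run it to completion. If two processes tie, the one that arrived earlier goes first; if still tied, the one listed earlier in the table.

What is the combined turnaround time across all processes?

Gantt: | P1 0-4 | P0 4-16 | P2 16-26 | P4 26-38 | P3 38-51 |
Completion: P0=16  P1=4  P2=26  P3=51  P4=38
Turnaround = completion − arrival: P0=16, P1=4, P2=21, P3=51, P4=38
Total turnaround = 16 + 4 + 21 + 51 + 38 = 130

130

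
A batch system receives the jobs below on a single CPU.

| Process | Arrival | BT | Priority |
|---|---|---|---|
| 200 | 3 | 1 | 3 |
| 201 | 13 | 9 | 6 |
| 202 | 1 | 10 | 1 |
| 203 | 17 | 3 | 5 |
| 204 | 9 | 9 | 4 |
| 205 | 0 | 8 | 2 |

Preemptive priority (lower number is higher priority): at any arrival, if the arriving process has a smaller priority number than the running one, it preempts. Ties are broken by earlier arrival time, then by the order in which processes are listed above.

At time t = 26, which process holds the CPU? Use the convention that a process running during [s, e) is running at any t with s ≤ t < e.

204

Schedule: | 205 0-1 | 202 1-11 | 205 11-18 | 200 18-19 | 204 19-28 | 203 28-31 | 201 31-40 |
Completion: 200=19  201=40  202=11  203=31  204=28  205=18
Turnaround (C−A): 200=16  201=27  202=10  203=14  204=19  205=18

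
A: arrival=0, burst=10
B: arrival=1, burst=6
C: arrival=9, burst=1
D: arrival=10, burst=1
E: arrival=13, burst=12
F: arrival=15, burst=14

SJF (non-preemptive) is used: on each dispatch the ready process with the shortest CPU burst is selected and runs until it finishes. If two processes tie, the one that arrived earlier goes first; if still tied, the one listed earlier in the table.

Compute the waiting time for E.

Timeline: | A 0-10 | C 10-11 | D 11-12 | B 12-18 | E 18-30 | F 30-44 |
Completion: A=10  B=18  C=11  D=12  E=30  F=44
Waiting(E) = turnaround − burst = 17 − 12 = 5

5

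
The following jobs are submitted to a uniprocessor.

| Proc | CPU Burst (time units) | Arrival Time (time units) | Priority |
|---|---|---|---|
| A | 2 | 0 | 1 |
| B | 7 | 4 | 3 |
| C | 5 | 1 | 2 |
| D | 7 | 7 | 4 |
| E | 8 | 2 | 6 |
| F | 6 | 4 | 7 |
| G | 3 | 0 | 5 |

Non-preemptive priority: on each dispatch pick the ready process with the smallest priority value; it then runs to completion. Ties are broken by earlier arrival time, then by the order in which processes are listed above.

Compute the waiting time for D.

Schedule: | A 0-2 | C 2-7 | B 7-14 | D 14-21 | G 21-24 | E 24-32 | F 32-38 |
Completion: A=2  B=14  C=7  D=21  E=32  F=38  G=24
Waiting(D) = turnaround − burst = 14 − 7 = 7

7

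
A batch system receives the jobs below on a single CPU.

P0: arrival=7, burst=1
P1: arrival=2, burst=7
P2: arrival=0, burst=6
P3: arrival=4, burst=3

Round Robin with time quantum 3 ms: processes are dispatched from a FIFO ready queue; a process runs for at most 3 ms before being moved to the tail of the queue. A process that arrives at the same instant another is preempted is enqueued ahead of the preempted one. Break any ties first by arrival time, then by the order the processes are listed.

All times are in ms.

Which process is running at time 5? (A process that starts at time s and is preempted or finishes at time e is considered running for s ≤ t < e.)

P1

Schedule: | P2 0-3 | P1 3-6 | P2 6-9 | P3 9-12 | P1 12-15 | P0 15-16 | P1 16-17 |
Completion: P0=16  P1=17  P2=9  P3=12
Turnaround (C−A): P0=9  P1=15  P2=9  P3=8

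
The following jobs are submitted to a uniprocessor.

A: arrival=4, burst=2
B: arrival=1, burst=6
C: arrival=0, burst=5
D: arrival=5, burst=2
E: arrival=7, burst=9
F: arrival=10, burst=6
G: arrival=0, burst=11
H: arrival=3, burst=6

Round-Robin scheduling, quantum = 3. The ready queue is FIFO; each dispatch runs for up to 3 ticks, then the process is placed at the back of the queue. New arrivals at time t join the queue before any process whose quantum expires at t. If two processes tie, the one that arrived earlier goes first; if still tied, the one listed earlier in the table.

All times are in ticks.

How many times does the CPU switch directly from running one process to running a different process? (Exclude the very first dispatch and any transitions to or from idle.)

16

Timeline: | C 0-3 | G 3-6 | B 6-9 | H 9-12 | C 12-14 | A 14-16 | D 16-18 | G 18-21 | E 21-24 | B 24-27 | F 27-30 | H 30-33 | G 33-36 | E 36-39 | F 39-42 | G 42-44 | E 44-47 |
Completion: A=16  B=27  C=14  D=18  E=47  F=42  G=44  H=33
Turnaround (C−A): A=12  B=26  C=14  D=13  E=40  F=32  G=44  H=30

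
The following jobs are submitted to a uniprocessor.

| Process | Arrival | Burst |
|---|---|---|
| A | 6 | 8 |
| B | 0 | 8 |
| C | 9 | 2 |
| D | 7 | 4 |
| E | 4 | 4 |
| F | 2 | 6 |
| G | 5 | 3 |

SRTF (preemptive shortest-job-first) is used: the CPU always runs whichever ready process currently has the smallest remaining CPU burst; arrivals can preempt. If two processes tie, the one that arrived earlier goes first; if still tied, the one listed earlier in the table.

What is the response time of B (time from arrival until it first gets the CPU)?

0

Gantt: | B 0-8 | G 8-11 | C 11-13 | E 13-17 | D 17-21 | F 21-27 | A 27-35 |
Completion: A=35  B=8  C=13  D=21  E=17  F=27  G=11
Turnaround (C−A): A=29  B=8  C=4  D=14  E=13  F=25  G=6
Response(B) = first start − arrival = 0 − 0 = 0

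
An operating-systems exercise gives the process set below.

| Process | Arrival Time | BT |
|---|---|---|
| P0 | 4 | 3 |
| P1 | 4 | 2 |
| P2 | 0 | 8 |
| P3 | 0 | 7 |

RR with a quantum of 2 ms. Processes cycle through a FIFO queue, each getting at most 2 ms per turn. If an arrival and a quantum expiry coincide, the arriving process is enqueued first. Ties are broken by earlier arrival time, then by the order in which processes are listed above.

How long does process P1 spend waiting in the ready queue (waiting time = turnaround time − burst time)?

Timeline: | P2 0-2 | P3 2-4 | P2 4-6 | P0 6-8 | P1 8-10 | P3 10-12 | P2 12-14 | P0 14-15 | P3 15-17 | P2 17-19 | P3 19-20 |
Completion: P0=15  P1=10  P2=19  P3=20
Turnaround (C−A): P0=11  P1=6  P2=19  P3=20
Waiting(P1) = turnaround − burst = 6 − 2 = 4

4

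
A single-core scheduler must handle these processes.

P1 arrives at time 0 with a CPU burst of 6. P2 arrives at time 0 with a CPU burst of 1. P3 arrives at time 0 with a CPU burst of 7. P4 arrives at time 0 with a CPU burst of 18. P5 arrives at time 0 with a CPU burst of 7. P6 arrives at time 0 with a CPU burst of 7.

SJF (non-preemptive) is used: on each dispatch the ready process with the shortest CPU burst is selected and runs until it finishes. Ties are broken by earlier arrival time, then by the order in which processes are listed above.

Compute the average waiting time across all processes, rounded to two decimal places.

11.83

Gantt: | P2 0-1 | P1 1-7 | P3 7-14 | P5 14-21 | P6 21-28 | P4 28-46 |
Completion: P1=7  P2=1  P3=14  P4=46  P5=21  P6=28
Turnaround (C−A): P1=7  P2=1  P3=14  P4=46  P5=21  P6=28
Waiting times: P1=1, P2=0, P3=7, P4=28, P5=14, P6=21
Average waiting = (1+0+7+28+14+21) / 6 = 71/6 = 11.83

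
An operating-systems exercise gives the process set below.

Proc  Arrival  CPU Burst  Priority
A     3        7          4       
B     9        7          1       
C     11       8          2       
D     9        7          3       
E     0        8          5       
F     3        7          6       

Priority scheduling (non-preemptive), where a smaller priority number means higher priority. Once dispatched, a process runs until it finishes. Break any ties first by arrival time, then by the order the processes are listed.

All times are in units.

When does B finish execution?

22

Timeline: | E 0-8 | A 8-15 | B 15-22 | C 22-30 | D 30-37 | F 37-44 |
Completion: A=15  B=22  C=30  D=37  E=8  F=44
Turnaround (C−A): A=12  B=13  C=19  D=28  E=8  F=41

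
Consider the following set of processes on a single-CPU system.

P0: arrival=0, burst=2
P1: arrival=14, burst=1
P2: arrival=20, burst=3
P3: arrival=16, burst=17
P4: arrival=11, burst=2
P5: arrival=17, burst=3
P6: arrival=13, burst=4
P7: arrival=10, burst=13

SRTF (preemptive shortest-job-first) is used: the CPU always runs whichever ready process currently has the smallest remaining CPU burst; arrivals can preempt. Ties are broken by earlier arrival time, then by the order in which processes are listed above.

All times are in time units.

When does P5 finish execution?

Timeline: | P0 0-2 | idle 2-10 | P7 10-11 | P4 11-13 | P6 13-14 | P1 14-15 | P6 15-18 | P5 18-21 | P2 21-24 | P7 24-36 | P3 36-53 |
Completion: P0=2  P1=15  P2=24  P3=53  P4=13  P5=21  P6=18  P7=36

21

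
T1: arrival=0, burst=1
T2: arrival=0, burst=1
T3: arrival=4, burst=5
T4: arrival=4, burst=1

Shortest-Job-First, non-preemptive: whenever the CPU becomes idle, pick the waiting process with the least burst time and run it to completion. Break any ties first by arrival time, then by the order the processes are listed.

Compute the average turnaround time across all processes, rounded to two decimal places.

2.50

Schedule: | T1 0-1 | T2 1-2 | idle 2-4 | T4 4-5 | T3 5-10 |
Completion: T1=1  T2=2  T3=10  T4=5
Turnaround (C−A): T1=1  T2=2  T3=6  T4=1
Turnaround times: T1=1, T2=2, T3=6, T4=1
Average turnaround = (1+2+6+1) / 4 = 10/4 = 2.50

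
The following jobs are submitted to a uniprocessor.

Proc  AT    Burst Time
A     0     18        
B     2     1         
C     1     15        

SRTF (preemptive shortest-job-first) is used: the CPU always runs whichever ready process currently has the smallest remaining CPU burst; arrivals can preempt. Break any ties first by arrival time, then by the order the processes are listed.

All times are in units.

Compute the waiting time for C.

Gantt: | A 0-1 | C 1-2 | B 2-3 | C 3-17 | A 17-34 |
Completion: A=34  B=3  C=17
Waiting(C) = turnaround − burst = 16 − 15 = 1

1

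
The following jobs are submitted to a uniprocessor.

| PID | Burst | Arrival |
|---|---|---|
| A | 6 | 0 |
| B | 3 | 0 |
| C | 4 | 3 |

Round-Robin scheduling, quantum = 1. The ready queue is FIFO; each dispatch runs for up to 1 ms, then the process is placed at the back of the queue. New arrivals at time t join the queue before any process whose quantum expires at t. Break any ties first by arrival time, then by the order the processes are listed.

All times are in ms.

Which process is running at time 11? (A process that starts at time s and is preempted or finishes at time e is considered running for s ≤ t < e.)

Timeline: | A 0-1 | B 1-2 | A 2-3 | B 3-4 | C 4-5 | A 5-6 | B 6-7 | C 7-8 | A 8-9 | C 9-10 | A 10-11 | C 11-12 | A 12-13 |
Completion: A=13  B=7  C=12

C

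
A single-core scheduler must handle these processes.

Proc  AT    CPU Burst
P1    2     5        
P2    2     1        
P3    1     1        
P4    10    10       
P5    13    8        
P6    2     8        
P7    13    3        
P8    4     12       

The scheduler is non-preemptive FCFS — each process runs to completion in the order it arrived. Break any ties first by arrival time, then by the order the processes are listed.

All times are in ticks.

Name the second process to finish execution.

P1

Schedule: | idle 0-1 | P3 1-2 | P1 2-7 | P2 7-8 | P6 8-16 | P8 16-28 | P4 28-38 | P5 38-46 | P7 46-49 |
Completion: P1=7  P2=8  P3=2  P4=38  P5=46  P6=16  P7=49  P8=28
Finish order: P3 → P1 → P2 → P6 → P8 → P4 → P5 → P7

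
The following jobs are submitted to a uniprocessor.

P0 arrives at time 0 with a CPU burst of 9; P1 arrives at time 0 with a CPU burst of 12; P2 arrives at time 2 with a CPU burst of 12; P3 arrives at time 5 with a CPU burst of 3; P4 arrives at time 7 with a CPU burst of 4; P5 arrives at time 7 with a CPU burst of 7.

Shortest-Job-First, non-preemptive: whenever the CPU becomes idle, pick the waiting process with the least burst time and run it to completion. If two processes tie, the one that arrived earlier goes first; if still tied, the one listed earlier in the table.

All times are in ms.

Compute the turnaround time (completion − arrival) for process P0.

Schedule: | P0 0-9 | P3 9-12 | P4 12-16 | P5 16-23 | P1 23-35 | P2 35-47 |
Completion: P0=9  P1=35  P2=47  P3=12  P4=16  P5=23
Turnaround (C−A): P0=9  P1=35  P2=45  P3=7  P4=9  P5=16
Turnaround(P0) = completion − arrival = 9 − 0 = 9

9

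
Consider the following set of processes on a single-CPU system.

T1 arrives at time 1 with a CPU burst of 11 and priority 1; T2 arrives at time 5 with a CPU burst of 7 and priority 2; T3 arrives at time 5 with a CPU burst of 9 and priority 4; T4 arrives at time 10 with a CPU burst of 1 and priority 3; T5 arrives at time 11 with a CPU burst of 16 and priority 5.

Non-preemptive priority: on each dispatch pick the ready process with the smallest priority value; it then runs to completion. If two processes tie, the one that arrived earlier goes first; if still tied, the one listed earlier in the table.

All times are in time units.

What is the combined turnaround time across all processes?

93

Gantt: | idle 0-1 | T1 1-12 | T2 12-19 | T4 19-20 | T3 20-29 | T5 29-45 |
Completion: T1=12  T2=19  T3=29  T4=20  T5=45
Turnaround (C−A): T1=11  T2=14  T3=24  T4=10  T5=34
Turnaround = completion − arrival: T1=11, T2=14, T3=24, T4=10, T5=34
Total turnaround = 11 + 14 + 24 + 10 + 34 = 93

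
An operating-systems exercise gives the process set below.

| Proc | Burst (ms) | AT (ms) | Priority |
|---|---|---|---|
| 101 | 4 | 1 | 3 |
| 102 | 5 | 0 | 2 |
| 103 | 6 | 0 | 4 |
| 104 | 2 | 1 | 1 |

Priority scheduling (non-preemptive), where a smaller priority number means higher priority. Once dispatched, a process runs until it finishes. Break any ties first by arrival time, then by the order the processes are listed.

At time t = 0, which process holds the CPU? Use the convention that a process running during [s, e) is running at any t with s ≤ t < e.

Gantt: | 102 0-5 | 104 5-7 | 101 7-11 | 103 11-17 |
Completion: 101=11  102=5  103=17  104=7
Turnaround (C−A): 101=10  102=5  103=17  104=6

102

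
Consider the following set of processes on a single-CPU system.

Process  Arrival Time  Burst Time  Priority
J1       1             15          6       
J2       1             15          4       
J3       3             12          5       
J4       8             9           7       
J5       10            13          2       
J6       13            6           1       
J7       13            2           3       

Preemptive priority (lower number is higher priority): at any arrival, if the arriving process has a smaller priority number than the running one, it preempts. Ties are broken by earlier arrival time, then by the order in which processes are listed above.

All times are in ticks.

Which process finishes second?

Schedule: | idle 0-1 | J2 1-10 | J5 10-13 | J6 13-19 | J5 19-29 | J7 29-31 | J2 31-37 | J3 37-49 | J1 49-64 | J4 64-73 |
Completion: J1=64  J2=37  J3=49  J4=73  J5=29  J6=19  J7=31
Finish order: J6 → J5 → J7 → J2 → J3 → J1 → J4

J5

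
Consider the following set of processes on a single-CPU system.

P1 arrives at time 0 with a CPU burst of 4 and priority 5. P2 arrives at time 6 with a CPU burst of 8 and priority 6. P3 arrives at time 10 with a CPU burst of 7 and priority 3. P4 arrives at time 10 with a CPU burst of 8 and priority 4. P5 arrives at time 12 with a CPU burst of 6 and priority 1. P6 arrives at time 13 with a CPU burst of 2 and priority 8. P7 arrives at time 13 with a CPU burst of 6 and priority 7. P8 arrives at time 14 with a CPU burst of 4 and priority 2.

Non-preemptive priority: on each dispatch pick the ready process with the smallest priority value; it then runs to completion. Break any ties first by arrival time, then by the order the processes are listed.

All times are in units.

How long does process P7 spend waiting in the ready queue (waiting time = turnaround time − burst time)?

Gantt: | P1 0-4 | idle 4-6 | P2 6-14 | P5 14-20 | P8 20-24 | P3 24-31 | P4 31-39 | P7 39-45 | P6 45-47 |
Completion: P1=4  P2=14  P3=31  P4=39  P5=20  P6=47  P7=45  P8=24
Turnaround (C−A): P1=4  P2=8  P3=21  P4=29  P5=8  P6=34  P7=32  P8=10
Waiting(P7) = turnaround − burst = 32 − 6 = 26

26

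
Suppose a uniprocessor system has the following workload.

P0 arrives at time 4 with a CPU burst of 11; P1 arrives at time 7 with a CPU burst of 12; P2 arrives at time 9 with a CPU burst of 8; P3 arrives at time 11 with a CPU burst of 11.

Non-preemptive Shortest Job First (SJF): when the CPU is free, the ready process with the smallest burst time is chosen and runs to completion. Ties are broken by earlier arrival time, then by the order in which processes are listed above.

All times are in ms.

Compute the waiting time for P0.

Schedule: | idle 0-4 | P0 4-15 | P2 15-23 | P3 23-34 | P1 34-46 |
Completion: P0=15  P1=46  P2=23  P3=34
Waiting(P0) = turnaround − burst = 11 − 11 = 0

0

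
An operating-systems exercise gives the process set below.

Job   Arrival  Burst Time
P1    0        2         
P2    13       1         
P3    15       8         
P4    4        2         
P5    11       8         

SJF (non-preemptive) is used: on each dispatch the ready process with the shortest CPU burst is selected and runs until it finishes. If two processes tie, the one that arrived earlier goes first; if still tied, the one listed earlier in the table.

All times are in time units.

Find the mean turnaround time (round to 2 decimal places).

Timeline: | P1 0-2 | idle 2-4 | P4 4-6 | idle 6-11 | P5 11-19 | P2 19-20 | P3 20-28 |
Completion: P1=2  P2=20  P3=28  P4=6  P5=19
Turnaround (C−A): P1=2  P2=7  P3=13  P4=2  P5=8
Turnaround times: P1=2, P2=7, P3=13, P4=2, P5=8
Average turnaround = (2+7+13+2+8) / 5 = 32/5 = 6.40

6.40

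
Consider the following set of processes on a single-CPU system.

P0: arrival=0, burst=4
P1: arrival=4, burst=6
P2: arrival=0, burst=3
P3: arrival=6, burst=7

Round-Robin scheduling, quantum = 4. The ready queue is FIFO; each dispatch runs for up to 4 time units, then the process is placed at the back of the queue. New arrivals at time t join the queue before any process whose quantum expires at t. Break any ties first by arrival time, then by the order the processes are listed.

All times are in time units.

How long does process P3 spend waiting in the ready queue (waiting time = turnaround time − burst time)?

7

Gantt: | P0 0-4 | P2 4-7 | P1 7-11 | P3 11-15 | P1 15-17 | P3 17-20 |
Completion: P0=4  P1=17  P2=7  P3=20
Waiting(P3) = turnaround − burst = 14 − 7 = 7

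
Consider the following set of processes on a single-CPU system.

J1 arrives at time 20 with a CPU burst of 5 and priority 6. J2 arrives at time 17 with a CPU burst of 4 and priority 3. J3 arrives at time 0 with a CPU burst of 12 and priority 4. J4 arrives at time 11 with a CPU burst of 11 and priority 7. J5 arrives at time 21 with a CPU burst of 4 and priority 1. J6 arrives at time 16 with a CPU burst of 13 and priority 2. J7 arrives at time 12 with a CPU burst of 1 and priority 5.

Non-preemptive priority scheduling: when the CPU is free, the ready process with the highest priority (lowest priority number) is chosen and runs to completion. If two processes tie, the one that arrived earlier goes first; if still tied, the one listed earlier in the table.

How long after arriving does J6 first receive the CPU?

12

Schedule: | J3 0-12 | J7 12-13 | J4 13-24 | J5 24-28 | J6 28-41 | J2 41-45 | J1 45-50 |
Completion: J1=50  J2=45  J3=12  J4=24  J5=28  J6=41  J7=13
Response(J6) = first start − arrival = 28 − 16 = 12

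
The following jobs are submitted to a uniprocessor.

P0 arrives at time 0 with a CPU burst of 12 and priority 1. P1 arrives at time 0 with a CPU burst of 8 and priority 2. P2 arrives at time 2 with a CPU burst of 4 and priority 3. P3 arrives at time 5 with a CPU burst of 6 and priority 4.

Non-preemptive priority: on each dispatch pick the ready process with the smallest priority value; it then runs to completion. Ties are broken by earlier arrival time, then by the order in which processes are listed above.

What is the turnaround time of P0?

12

Schedule: | P0 0-12 | P1 12-20 | P2 20-24 | P3 24-30 |
Completion: P0=12  P1=20  P2=24  P3=30
Turnaround (C−A): P0=12  P1=20  P2=22  P3=25
Turnaround(P0) = completion − arrival = 12 − 0 = 12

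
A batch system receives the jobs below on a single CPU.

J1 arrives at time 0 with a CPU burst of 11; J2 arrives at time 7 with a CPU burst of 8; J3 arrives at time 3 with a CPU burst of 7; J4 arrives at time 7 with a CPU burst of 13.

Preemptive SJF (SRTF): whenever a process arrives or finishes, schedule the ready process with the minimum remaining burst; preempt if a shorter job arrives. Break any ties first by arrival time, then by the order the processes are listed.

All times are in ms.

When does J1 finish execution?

18

Schedule: | J1 0-3 | J3 3-10 | J1 10-18 | J2 18-26 | J4 26-39 |
Completion: J1=18  J2=26  J3=10  J4=39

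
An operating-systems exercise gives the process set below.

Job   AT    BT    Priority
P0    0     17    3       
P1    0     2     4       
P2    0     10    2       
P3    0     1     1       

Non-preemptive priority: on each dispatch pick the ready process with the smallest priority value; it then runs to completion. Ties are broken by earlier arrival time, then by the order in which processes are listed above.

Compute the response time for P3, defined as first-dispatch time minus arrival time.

Gantt: | P3 0-1 | P2 1-11 | P0 11-28 | P1 28-30 |
Completion: P0=28  P1=30  P2=11  P3=1
Turnaround (C−A): P0=28  P1=30  P2=11  P3=1
Response(P3) = first start − arrival = 0 − 0 = 0

0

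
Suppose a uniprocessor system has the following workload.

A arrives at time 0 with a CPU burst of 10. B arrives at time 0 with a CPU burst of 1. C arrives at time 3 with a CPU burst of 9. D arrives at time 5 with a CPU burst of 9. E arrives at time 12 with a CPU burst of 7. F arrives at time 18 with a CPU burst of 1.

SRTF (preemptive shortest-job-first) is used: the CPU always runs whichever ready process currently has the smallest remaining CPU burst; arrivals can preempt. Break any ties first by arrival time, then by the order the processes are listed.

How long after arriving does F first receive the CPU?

Gantt: | B 0-1 | A 1-11 | C 11-12 | E 12-19 | F 19-20 | C 20-28 | D 28-37 |
Completion: A=11  B=1  C=28  D=37  E=19  F=20
Turnaround (C−A): A=11  B=1  C=25  D=32  E=7  F=2
Response(F) = first start − arrival = 19 − 18 = 1

1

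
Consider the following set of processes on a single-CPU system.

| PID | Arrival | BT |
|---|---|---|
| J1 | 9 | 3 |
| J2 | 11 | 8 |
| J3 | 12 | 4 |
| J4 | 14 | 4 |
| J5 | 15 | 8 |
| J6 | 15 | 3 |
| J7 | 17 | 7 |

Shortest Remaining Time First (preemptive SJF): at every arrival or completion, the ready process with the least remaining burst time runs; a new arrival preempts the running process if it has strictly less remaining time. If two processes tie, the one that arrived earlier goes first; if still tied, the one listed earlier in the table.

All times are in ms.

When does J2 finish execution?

38

Timeline: | idle 0-9 | J1 9-12 | J3 12-16 | J6 16-19 | J4 19-23 | J7 23-30 | J2 30-38 | J5 38-46 |
Completion: J1=12  J2=38  J3=16  J4=23  J5=46  J6=19  J7=30
Turnaround (C−A): J1=3  J2=27  J3=4  J4=9  J5=31  J6=4  J7=13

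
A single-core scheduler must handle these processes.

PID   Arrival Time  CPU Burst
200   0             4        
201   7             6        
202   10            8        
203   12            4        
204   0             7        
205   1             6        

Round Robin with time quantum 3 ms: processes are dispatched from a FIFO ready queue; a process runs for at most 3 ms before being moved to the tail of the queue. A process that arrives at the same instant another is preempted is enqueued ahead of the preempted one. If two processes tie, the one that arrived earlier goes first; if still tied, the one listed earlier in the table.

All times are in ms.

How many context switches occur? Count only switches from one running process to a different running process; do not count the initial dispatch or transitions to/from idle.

13

Timeline: | 200 0-3 | 204 3-6 | 205 6-9 | 200 9-10 | 204 10-13 | 201 13-16 | 205 16-19 | 202 19-22 | 203 22-25 | 204 25-26 | 201 26-29 | 202 29-32 | 203 32-33 | 202 33-35 |
Completion: 200=10  201=29  202=35  203=33  204=26  205=19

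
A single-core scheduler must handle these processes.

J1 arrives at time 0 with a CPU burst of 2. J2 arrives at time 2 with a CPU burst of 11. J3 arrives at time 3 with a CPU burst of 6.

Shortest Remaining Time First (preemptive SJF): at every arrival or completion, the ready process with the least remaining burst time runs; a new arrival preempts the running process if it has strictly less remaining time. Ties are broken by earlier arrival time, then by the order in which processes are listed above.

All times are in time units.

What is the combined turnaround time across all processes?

Timeline: | J1 0-2 | J2 2-3 | J3 3-9 | J2 9-19 |
Completion: J1=2  J2=19  J3=9
Turnaround = completion − arrival: J1=2, J2=17, J3=6
Total turnaround = 2 + 17 + 6 = 25

25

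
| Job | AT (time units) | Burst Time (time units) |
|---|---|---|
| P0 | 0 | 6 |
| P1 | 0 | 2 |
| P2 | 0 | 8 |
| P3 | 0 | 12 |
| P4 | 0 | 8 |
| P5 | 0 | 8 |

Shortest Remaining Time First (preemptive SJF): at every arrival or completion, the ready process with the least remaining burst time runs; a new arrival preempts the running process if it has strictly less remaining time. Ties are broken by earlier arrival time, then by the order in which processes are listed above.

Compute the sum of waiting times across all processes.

Timeline: | P1 0-2 | P0 2-8 | P2 8-16 | P4 16-24 | P5 24-32 | P3 32-44 |
Completion: P0=8  P1=2  P2=16  P3=44  P4=24  P5=32
Waiting = turnaround − burst: P0=2, P1=0, P2=8, P3=32, P4=16, P5=24
Total waiting = 2 + 0 + 8 + 32 + 16 + 24 = 82

82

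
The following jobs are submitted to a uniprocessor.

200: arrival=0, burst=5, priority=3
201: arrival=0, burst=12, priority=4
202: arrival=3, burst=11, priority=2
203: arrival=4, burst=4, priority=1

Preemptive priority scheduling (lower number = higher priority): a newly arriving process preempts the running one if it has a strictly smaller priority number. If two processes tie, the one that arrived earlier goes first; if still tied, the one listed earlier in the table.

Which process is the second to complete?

Gantt: | 200 0-3 | 202 3-4 | 203 4-8 | 202 8-18 | 200 18-20 | 201 20-32 |
Completion: 200=20  201=32  202=18  203=8
Turnaround (C−A): 200=20  201=32  202=15  203=4
Finish order: 203 → 202 → 200 → 201

202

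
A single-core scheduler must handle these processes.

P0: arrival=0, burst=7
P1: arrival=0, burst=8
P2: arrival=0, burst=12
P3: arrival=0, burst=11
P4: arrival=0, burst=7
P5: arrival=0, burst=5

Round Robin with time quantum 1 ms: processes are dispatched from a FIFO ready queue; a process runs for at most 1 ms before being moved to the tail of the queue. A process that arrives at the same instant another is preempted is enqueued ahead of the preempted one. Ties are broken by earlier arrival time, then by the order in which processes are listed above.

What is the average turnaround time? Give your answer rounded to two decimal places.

Schedule: | P0 0-1 | P1 1-2 | P2 2-3 | P3 3-4 | P4 4-5 | P5 5-6 | P0 6-7 | P1 7-8 | P2 8-9 | P3 9-10 | P4 10-11 | P5 11-12 | P0 12-13 | P1 13-14 | P2 14-15 | P3 15-16 | P4 16-17 | P5 17-18 | P0 18-19 | P1 19-20 | P2 20-21 | P3 21-22 | P4 22-23 | P5 23-24 | P0 24-25 | P1 25-26 | P2 26-27 | P3 27-28 | P4 28-29 | P5 29-30 | P0 30-31 | P1 31-32 | P2 32-33 | P3 33-34 | P4 34-35 | P0 35-36 | P1 36-37 | P2 37-38 | P3 38-39 | P4 39-40 | P1 40-41 | P2 41-42 | P3 42-43 | P2 43-44 | P3 44-45 | P2 45-46 | P3 46-47 | P2 47-48 | P3 48-49 | P2 49-50 |
Completion: P0=36  P1=41  P2=50  P3=49  P4=40  P5=30
Turnaround (C−A): P0=36  P1=41  P2=50  P3=49  P4=40  P5=30
Turnaround times: P0=36, P1=41, P2=50, P3=49, P4=40, P5=30
Average turnaround = (36+41+50+49+40+30) / 6 = 246/6 = 41.00

41.00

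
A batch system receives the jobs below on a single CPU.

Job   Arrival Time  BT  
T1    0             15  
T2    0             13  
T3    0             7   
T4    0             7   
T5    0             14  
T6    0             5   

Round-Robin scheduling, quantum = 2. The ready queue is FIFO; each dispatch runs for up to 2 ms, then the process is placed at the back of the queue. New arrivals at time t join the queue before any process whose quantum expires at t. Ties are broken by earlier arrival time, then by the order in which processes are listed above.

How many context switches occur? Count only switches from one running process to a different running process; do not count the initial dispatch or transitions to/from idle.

32

Gantt: | T1 0-2 | T2 2-4 | T3 4-6 | T4 6-8 | T5 8-10 | T6 10-12 | T1 12-14 | T2 14-16 | T3 16-18 | T4 18-20 | T5 20-22 | T6 22-24 | T1 24-26 | T2 26-28 | T3 28-30 | T4 30-32 | T5 32-34 | T6 34-35 | T1 35-37 | T2 37-39 | T3 39-40 | T4 40-41 | T5 41-43 | T1 43-45 | T2 45-47 | T5 47-49 | T1 49-51 | T2 51-53 | T5 53-55 | T1 55-57 | T2 57-58 | T5 58-60 | T1 60-61 |
Completion: T1=61  T2=58  T3=40  T4=41  T5=60  T6=35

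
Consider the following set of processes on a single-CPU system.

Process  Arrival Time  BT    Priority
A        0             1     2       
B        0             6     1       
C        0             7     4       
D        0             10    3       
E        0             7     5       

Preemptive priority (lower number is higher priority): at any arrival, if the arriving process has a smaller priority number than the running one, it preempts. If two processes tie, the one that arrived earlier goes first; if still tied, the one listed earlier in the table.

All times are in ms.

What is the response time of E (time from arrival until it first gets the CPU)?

24

Timeline: | B 0-6 | A 6-7 | D 7-17 | C 17-24 | E 24-31 |
Completion: A=7  B=6  C=24  D=17  E=31
Turnaround (C−A): A=7  B=6  C=24  D=17  E=31
Response(E) = first start − arrival = 24 − 0 = 24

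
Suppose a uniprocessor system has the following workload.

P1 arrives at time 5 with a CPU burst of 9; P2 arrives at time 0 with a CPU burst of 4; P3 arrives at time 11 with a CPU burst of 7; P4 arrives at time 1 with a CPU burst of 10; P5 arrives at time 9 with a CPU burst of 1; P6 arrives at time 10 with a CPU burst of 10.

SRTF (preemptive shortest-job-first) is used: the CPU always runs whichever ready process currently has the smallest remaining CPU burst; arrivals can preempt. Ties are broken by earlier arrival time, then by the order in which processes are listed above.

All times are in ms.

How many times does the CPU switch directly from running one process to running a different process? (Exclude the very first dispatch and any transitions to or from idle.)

6

Schedule: | P2 0-4 | P4 4-9 | P5 9-10 | P4 10-15 | P3 15-22 | P1 22-31 | P6 31-41 |
Completion: P1=31  P2=4  P3=22  P4=15  P5=10  P6=41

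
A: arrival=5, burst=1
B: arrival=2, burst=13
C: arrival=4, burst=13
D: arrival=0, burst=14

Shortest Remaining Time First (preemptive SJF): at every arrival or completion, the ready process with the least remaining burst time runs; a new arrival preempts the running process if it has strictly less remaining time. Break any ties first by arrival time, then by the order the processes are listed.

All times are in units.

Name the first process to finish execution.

Timeline: | D 0-5 | A 5-6 | D 6-15 | B 15-28 | C 28-41 |
Completion: A=6  B=28  C=41  D=15
Finish order: A → D → B → C

A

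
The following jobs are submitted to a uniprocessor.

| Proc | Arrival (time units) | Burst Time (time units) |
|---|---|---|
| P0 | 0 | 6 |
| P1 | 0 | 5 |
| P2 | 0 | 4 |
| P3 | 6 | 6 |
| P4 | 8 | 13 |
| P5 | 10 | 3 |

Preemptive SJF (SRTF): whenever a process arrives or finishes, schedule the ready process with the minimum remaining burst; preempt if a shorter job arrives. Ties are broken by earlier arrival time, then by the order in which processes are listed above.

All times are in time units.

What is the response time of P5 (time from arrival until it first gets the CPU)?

Gantt: | P2 0-4 | P1 4-9 | P0 9-10 | P5 10-13 | P0 13-18 | P3 18-24 | P4 24-37 |
Completion: P0=18  P1=9  P2=4  P3=24  P4=37  P5=13
Response(P5) = first start − arrival = 10 − 10 = 0

0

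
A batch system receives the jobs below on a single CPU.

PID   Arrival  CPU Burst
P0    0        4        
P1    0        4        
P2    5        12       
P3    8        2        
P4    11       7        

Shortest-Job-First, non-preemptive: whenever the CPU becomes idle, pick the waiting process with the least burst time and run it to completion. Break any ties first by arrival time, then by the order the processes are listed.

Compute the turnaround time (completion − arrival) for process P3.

2

Schedule: | P0 0-4 | P1 4-8 | P3 8-10 | P2 10-22 | P4 22-29 |
Completion: P0=4  P1=8  P2=22  P3=10  P4=29
Turnaround (C−A): P0=4  P1=8  P2=17  P3=2  P4=18
Turnaround(P3) = completion − arrival = 10 − 8 = 2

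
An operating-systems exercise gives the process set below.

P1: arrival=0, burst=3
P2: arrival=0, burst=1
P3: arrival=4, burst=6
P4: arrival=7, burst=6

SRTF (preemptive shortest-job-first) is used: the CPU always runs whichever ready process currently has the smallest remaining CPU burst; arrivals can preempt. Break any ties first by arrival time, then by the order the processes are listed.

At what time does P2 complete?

1

Gantt: | P2 0-1 | P1 1-4 | P3 4-10 | P4 10-16 |
Completion: P1=4  P2=1  P3=10  P4=16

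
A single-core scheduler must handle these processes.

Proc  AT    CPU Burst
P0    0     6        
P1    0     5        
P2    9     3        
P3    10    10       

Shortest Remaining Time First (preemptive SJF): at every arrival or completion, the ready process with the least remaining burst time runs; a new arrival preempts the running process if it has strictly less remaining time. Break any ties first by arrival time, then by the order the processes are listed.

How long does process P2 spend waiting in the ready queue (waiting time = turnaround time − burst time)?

2

Gantt: | P1 0-5 | P0 5-11 | P2 11-14 | P3 14-24 |
Completion: P0=11  P1=5  P2=14  P3=24
Waiting(P2) = turnaround − burst = 5 − 3 = 2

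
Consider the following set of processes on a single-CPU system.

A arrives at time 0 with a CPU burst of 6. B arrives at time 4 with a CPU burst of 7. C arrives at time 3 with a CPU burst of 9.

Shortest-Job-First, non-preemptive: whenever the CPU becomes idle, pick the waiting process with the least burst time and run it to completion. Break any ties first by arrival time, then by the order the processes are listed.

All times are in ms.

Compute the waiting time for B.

Schedule: | A 0-6 | B 6-13 | C 13-22 |
Completion: A=6  B=13  C=22
Waiting(B) = turnaround − burst = 9 − 7 = 2

2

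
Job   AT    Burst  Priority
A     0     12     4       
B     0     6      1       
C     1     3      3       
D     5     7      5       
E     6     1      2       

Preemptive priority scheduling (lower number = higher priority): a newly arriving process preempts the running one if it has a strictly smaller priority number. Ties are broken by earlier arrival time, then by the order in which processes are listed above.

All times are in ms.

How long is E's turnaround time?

1

Gantt: | B 0-6 | E 6-7 | C 7-10 | A 10-22 | D 22-29 |
Completion: A=22  B=6  C=10  D=29  E=7
Turnaround(E) = completion − arrival = 7 − 6 = 1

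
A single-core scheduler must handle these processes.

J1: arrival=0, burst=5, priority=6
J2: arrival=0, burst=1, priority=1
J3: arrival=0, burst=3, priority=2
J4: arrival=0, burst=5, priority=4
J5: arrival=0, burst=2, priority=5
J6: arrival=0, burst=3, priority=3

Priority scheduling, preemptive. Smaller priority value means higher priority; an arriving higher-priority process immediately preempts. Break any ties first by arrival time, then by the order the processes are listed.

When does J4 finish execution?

12

Timeline: | J2 0-1 | J3 1-4 | J6 4-7 | J4 7-12 | J5 12-14 | J1 14-19 |
Completion: J1=19  J2=1  J3=4  J4=12  J5=14  J6=7
Turnaround (C−A): J1=19  J2=1  J3=4  J4=12  J5=14  J6=7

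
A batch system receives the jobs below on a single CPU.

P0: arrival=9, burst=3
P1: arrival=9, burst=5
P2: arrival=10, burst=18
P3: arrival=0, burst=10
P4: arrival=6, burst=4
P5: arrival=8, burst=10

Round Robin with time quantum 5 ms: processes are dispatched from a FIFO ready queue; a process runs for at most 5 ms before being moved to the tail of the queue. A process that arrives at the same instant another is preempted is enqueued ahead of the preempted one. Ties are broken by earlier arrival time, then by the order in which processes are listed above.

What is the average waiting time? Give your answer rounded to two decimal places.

11.33

Schedule: | P3 0-10 | P4 10-14 | P5 14-19 | P0 19-22 | P1 22-27 | P2 27-32 | P5 32-37 | P2 37-50 |
Completion: P0=22  P1=27  P2=50  P3=10  P4=14  P5=37
Turnaround (C−A): P0=13  P1=18  P2=40  P3=10  P4=8  P5=29
Waiting times: P0=10, P1=13, P2=22, P3=0, P4=4, P5=19
Average waiting = (10+13+22+0+4+19) / 6 = 68/6 = 11.33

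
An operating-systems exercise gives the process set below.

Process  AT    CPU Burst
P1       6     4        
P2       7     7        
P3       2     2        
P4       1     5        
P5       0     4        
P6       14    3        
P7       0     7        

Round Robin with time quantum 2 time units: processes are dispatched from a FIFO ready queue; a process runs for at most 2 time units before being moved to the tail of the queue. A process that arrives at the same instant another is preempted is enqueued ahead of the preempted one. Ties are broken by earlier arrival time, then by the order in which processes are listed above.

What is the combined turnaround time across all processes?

126

Schedule: | P5 0-2 | P7 2-4 | P4 4-6 | P3 6-8 | P5 8-10 | P7 10-12 | P1 12-14 | P4 14-16 | P2 16-18 | P7 18-20 | P6 20-22 | P1 22-24 | P4 24-25 | P2 25-27 | P7 27-28 | P6 28-29 | P2 29-32 |
Completion: P1=24  P2=32  P3=8  P4=25  P5=10  P6=29  P7=28
Turnaround (C−A): P1=18  P2=25  P3=6  P4=24  P5=10  P6=15  P7=28
Turnaround = completion − arrival: P1=18, P2=25, P3=6, P4=24, P5=10, P6=15, P7=28
Total turnaround = 18 + 25 + 6 + 24 + 10 + 15 + 28 = 126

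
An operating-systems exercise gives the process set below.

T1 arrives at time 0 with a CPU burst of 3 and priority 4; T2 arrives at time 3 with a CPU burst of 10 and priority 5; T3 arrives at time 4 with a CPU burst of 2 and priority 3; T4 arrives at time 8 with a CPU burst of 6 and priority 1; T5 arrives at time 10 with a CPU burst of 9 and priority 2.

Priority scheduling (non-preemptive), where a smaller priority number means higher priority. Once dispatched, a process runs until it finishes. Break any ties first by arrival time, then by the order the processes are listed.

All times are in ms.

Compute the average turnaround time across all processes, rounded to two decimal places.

Gantt: | T1 0-3 | T2 3-13 | T4 13-19 | T5 19-28 | T3 28-30 |
Completion: T1=3  T2=13  T3=30  T4=19  T5=28
Turnaround (C−A): T1=3  T2=10  T3=26  T4=11  T5=18
Turnaround times: T1=3, T2=10, T3=26, T4=11, T5=18
Average turnaround = (3+10+26+11+18) / 5 = 68/5 = 13.60

13.60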